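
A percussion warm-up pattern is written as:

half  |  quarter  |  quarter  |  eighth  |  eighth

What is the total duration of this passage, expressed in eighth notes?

10

Each duration in eighth notes: half = 4; quarter = 2; quarter = 2; eighth = 1; eighth = 1.
Altogether 4 + 2 + 2 + 1 + 1 = 10 eighth notes.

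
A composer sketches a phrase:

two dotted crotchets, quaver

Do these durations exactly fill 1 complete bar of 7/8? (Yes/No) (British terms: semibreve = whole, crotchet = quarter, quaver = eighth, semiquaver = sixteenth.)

Yes

One bar of 7/8 = 7 eighth notes.
Express everything in eighth notes: dotted crotchet = 3; dotted crotchet = 3; quaver = 1.
Total: 3 + 3 + 1 = 7.
7 equals 7, so the answer is Yes.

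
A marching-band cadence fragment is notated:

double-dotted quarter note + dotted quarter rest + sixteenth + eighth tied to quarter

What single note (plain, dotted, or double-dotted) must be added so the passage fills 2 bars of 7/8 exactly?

2 bars of 7/8 = 28 sixteenth notes.
In sixteenth notes: double-dotted quarter note = 7; dotted quarter rest = 6; sixteenth = 1; eighth tied to quarter (eighth + quarter) = 6.
Altogether 7 + 6 + 1 + 6 = 20.
Remaining: 28 − 20 = 8 sixteenth notes, which is a half note.

half note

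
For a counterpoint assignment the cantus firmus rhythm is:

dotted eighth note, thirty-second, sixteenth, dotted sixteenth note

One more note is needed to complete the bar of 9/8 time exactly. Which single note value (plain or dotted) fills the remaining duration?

The bar of 9/8 = 36 thirty-second notes.
Express everything in thirty-second notes: dotted eighth note = 6; thirty-second = 1; sixteenth = 2; dotted sixteenth note = 3.
Adding: 6 + 1 + 2 + 3 = 12.
Remaining: 36 − 12 = 24 thirty-second notes, which is a dotted half note.

dotted half note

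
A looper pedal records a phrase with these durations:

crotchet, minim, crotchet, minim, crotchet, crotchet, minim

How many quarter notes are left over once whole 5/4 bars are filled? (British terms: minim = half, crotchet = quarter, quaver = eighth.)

0

One bar of 5/4 = 5 quarter notes.
Convert each value to quarter notes: crotchet = 1; minim = 2; crotchet = 1; minim = 2; crotchet = 1; crotchet = 1; minim = 2.
Total: 1 + 2 + 1 + 2 + 1 + 1 + 2 = 10.
10 ÷ 5 = 2 complete bars with 0 quarter notes remaining.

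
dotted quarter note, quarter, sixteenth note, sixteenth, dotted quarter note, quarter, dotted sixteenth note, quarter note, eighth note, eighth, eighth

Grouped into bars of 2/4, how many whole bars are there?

One bar of 2/4 = 16 thirty-second notes.
Each duration in thirty-second notes: dotted quarter note = 12; quarter = 8; sixteenth note = 2; sixteenth = 2; dotted quarter note = 12; quarter = 8; dotted sixteenth note = 3; quarter note = 8; eighth note = 4; eighth = 4; eighth = 4.
Altogether 12 + 8 + 2 + 2 + 12 + 8 + 3 + 8 + 4 + 4 + 4 = 67.
67 ÷ 16 = 4 complete bars with 3 left over.

4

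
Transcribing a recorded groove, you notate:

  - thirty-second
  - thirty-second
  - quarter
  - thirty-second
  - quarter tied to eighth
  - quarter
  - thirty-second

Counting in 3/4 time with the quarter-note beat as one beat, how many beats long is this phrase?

4

One quarter-note beat = 8 thirty-second notes.
Express everything in thirty-second notes: thirty-second = 1; thirty-second = 1; quarter = 8; thirty-second = 1; quarter tied to eighth (quarter + eighth) = 12; quarter = 8; thirty-second = 1.
Altogether 1 + 1 + 8 + 1 + 12 + 8 + 1 = 32.
32 ÷ 8 = 4 beats.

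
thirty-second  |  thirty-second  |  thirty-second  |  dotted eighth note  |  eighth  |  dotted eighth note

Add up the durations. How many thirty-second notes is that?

Convert each value to thirty-second notes: thirty-second = 1; thirty-second = 1; thirty-second = 1; dotted eighth note = 6; eighth = 4; dotted eighth note = 6.
Sum: 1 + 1 + 1 + 6 + 4 + 6 = 19 thirty-second notes.

19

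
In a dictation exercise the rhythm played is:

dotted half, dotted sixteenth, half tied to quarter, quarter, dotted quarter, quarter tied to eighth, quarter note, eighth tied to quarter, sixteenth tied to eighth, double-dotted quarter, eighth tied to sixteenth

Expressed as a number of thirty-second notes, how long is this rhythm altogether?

Each duration in thirty-second notes: dotted half = 24; dotted sixteenth = 3; half tied to quarter (half + quarter) = 24; quarter = 8; dotted quarter = 12; quarter tied to eighth (quarter + eighth) = 12; quarter note = 8; eighth tied to quarter (eighth + quarter) = 12; sixteenth tied to eighth (sixteenth + eighth) = 6; double-dotted quarter = 14; eighth tied to sixteenth (eighth + sixteenth) = 6.
Total: 24 + 3 + 24 + 8 + 12 + 12 + 8 + 12 + 6 + 14 + 6 = 129 thirty-second notes.

129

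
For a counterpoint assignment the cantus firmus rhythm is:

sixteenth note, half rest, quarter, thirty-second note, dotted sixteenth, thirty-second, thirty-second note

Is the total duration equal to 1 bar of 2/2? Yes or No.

One bar of 2/2 = 32 thirty-second notes.
Express everything in thirty-second notes: sixteenth note = 2; half rest = 16; quarter = 8; thirty-second note = 1; dotted sixteenth = 3; thirty-second = 1; thirty-second note = 1.
Total: 2 + 16 + 8 + 1 + 3 + 1 + 1 = 32.
32 equals 32, so the answer is Yes.

Yes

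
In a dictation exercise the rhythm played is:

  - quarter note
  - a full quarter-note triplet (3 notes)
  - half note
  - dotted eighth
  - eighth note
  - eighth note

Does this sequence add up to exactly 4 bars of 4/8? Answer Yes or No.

No

One bar of 4/8 = 8 sixteenth notes, so 4 bars = 32.
Working in sixteenth notes: quarter note = 4; a full quarter-note triplet (3 notes) (three triplet quarters span one half) = 8; half note = 8; dotted eighth = 3; eighth note = 2; eighth note = 2.
Sum: 4 + 8 + 8 + 3 + 2 + 2 = 27.
27 falls short of 32, so the answer is No.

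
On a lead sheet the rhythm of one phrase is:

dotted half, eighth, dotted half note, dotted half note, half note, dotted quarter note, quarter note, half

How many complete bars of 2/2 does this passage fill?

4

One bar of 2/2 = 8 eighth notes.
In eighth notes: dotted half = 6; eighth = 1; dotted half note = 6; dotted half note = 6; half note = 4; dotted quarter note = 3; quarter note = 2; half = 4.
Adding: 6 + 1 + 6 + 6 + 4 + 3 + 2 + 4 = 32.
32 ÷ 8 = 4 complete bars with 0 left over.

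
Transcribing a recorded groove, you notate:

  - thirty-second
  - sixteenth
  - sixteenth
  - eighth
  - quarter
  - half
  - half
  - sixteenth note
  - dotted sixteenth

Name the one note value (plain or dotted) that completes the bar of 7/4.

sixteenth note

The bar of 7/4 = 56 thirty-second notes.
Each duration in thirty-second notes: thirty-second = 1; sixteenth = 2; sixteenth = 2; eighth = 4; quarter = 8; half = 16; half = 16; sixteenth note = 2; dotted sixteenth = 3.
Altogether 1 + 2 + 2 + 4 + 8 + 16 + 16 + 2 + 3 = 54.
Remaining: 56 − 54 = 2 thirty-second notes, which is a sixteenth note.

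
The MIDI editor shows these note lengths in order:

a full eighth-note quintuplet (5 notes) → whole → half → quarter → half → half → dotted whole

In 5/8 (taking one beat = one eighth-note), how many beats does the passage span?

One eighth-note beat = 2 sixteenth notes.
Working in sixteenth notes: a full eighth-note quintuplet (5 notes) (five quintuplet eighths span one half) = 8; whole = 16; half = 8; quarter = 4; half = 8; half = 8; dotted whole = 24.
Sum: 8 + 16 + 8 + 4 + 8 + 8 + 24 = 76.
76 ÷ 2 = 38 beats.

38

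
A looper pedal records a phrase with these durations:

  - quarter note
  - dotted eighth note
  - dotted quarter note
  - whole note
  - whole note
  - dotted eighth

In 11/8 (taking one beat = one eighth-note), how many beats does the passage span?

One eighth-note beat = 2 sixteenth notes.
Each duration in sixteenth notes: quarter note = 4; dotted eighth note = 3; dotted quarter note = 6; whole note = 16; whole note = 16; dotted eighth = 3.
Adding: 4 + 3 + 6 + 16 + 16 + 3 = 48.
48 ÷ 2 = 24 beats.

24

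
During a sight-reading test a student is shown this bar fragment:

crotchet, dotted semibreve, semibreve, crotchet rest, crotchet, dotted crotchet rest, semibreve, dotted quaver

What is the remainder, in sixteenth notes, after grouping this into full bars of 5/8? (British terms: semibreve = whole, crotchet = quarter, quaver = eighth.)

One bar of 5/8 = 10 sixteenth notes.
In sixteenth notes: crotchet = 4; dotted semibreve = 24; semibreve = 16; crotchet rest = 4; crotchet = 4; dotted crotchet rest = 6; semibreve = 16; dotted quaver = 3.
Adding: 4 + 24 + 16 + 4 + 4 + 6 + 16 + 3 = 77.
77 ÷ 10 = 7 complete bars with 7 sixteenth notes remaining.

7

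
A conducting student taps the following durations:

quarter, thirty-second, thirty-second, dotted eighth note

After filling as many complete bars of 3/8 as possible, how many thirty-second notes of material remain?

One bar of 3/8 = 12 thirty-second notes.
Convert each value to thirty-second notes: quarter = 8; thirty-second = 1; thirty-second = 1; dotted eighth note = 6.
Sum: 8 + 1 + 1 + 6 = 16.
16 ÷ 12 = 1 complete bar with 4 thirty-second notes remaining.

4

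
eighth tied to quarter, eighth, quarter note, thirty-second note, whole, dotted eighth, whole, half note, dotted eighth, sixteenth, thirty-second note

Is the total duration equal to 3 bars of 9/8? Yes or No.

No

One bar of 9/8 = 36 thirty-second notes, so 3 bars = 108.
Working in thirty-second notes: eighth tied to quarter (eighth + quarter) = 12; eighth = 4; quarter note = 8; thirty-second note = 1; whole = 32; dotted eighth = 6; whole = 32; half note = 16; dotted eighth = 6; sixteenth = 2; thirty-second note = 1.
Sum: 12 + 4 + 8 + 1 + 32 + 6 + 32 + 16 + 6 + 2 + 1 = 120.
120 exceeds 108, so the answer is No.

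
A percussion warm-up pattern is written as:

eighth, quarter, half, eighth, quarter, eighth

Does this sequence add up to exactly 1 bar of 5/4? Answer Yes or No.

One bar of 5/4 = 10 eighth notes.
In eighth notes: eighth = 1; quarter = 2; half = 4; eighth = 1; quarter = 2; eighth = 1.
Sum: 1 + 2 + 4 + 1 + 2 + 1 = 11.
11 exceeds 10, so the answer is No.

No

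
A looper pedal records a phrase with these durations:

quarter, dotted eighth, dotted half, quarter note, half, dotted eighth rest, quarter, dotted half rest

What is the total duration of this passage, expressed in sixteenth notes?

In sixteenth notes: quarter = 4; dotted eighth = 3; dotted half = 12; quarter note = 4; half = 8; dotted eighth rest = 3; quarter = 4; dotted half rest = 12.
Total: 4 + 3 + 12 + 4 + 8 + 3 + 4 + 12 = 50 sixteenth notes.

50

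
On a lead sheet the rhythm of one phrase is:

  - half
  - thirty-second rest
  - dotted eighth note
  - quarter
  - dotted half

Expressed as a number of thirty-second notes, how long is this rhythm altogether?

Each duration in thirty-second notes: half = 16; thirty-second rest = 1; dotted eighth note = 6; quarter = 8; dotted half = 24.
Sum: 16 + 1 + 6 + 8 + 24 = 55 thirty-second notes.

55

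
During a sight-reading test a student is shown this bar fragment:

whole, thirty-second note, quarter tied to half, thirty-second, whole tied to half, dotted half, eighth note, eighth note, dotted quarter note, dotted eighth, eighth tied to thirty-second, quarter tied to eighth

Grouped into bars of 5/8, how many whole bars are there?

One bar of 5/8 = 20 thirty-second notes.
Express everything in thirty-second notes: whole = 32; thirty-second note = 1; quarter tied to half (quarter + half) = 24; thirty-second = 1; whole tied to half (whole + half) = 48; dotted half = 24; eighth note = 4; eighth note = 4; dotted quarter note = 12; dotted eighth = 6; eighth tied to thirty-second (eighth + thirty-second) = 5; quarter tied to eighth (quarter + eighth) = 12.
Total: 32 + 1 + 24 + 1 + 48 + 24 + 4 + 4 + 12 + 6 + 5 + 12 = 173.
173 ÷ 20 = 8 complete bars with 13 left over.

8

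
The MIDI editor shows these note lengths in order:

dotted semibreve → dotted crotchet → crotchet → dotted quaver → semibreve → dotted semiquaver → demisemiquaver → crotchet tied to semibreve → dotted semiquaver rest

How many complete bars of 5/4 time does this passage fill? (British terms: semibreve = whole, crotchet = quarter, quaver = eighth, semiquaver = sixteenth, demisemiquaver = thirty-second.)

3

One bar of 5/4 = 40 thirty-second notes.
In thirty-second notes: dotted semibreve = 48; dotted crotchet = 12; crotchet = 8; dotted quaver = 6; semibreve = 32; dotted semiquaver = 3; demisemiquaver = 1; crotchet tied to semibreve (crotchet + semibreve) = 40; dotted semiquaver rest = 3.
Total: 48 + 12 + 8 + 6 + 32 + 3 + 1 + 40 + 3 = 153.
153 ÷ 40 = 3 complete bars with 33 left over.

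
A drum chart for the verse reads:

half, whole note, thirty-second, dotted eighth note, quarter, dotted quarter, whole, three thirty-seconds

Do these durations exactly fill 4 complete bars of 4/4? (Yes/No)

One bar of 4/4 = 32 thirty-second notes, so 4 bars = 128.
Convert each value to thirty-second notes: half = 16; whole note = 32; thirty-second = 1; dotted eighth note = 6; quarter = 8; dotted quarter = 12; whole = 32; thirty-second = 1; thirty-second = 1; thirty-second = 1.
Altogether 16 + 32 + 1 + 6 + 8 + 12 + 32 + 1 + 1 + 1 = 110.
110 falls short of 128, so the answer is No.

No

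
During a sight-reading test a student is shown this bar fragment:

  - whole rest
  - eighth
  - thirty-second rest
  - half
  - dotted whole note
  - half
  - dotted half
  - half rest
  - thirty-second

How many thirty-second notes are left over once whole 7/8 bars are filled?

18

One bar of 7/8 = 28 thirty-second notes.
In thirty-second notes: whole rest = 32; eighth = 4; thirty-second rest = 1; half = 16; dotted whole note = 48; half = 16; dotted half = 24; half rest = 16; thirty-second = 1.
Sum: 32 + 4 + 1 + 16 + 48 + 16 + 24 + 16 + 1 = 158.
158 ÷ 28 = 5 complete bars with 18 thirty-second notes remaining.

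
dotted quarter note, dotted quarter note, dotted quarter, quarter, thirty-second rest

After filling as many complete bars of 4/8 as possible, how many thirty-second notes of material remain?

13

One bar of 4/8 = 16 thirty-second notes.
Convert each value to thirty-second notes: dotted quarter note = 12; dotted quarter note = 12; dotted quarter = 12; quarter = 8; thirty-second rest = 1.
Altogether 12 + 12 + 12 + 8 + 1 = 45.
45 ÷ 16 = 2 complete bars with 13 thirty-second notes remaining.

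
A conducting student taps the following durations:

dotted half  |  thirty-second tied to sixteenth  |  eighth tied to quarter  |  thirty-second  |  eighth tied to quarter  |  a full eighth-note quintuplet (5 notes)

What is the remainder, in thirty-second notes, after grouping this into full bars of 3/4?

20

One bar of 3/4 = 24 thirty-second notes.
Express everything in thirty-second notes: dotted half = 24; thirty-second tied to sixteenth (thirty-second + sixteenth) = 3; eighth tied to quarter (eighth + quarter) = 12; thirty-second = 1; eighth tied to quarter (eighth + quarter) = 12; a full eighth-note quintuplet (5 notes) (five quintuplet eighths span one half) = 16.
Altogether 24 + 3 + 12 + 1 + 12 + 16 = 68.
68 ÷ 24 = 2 complete bars with 20 thirty-second notes remaining.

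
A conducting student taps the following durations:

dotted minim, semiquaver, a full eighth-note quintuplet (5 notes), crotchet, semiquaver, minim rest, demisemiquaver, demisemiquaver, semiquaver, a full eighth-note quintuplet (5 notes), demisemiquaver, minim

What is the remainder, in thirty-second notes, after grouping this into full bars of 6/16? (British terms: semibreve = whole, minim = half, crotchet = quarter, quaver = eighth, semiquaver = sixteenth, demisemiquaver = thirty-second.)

One bar of 6/16 = 12 thirty-second notes.
Each duration in thirty-second notes: dotted minim = 24; semiquaver = 2; a full eighth-note quintuplet (5 notes) (five quintuplet eighths span one half) = 16; crotchet = 8; semiquaver = 2; minim rest = 16; demisemiquaver = 1; demisemiquaver = 1; semiquaver = 2; a full eighth-note quintuplet (5 notes) (five quintuplet eighths span one half) = 16; demisemiquaver = 1; minim = 16.
Adding: 24 + 2 + 16 + 8 + 2 + 16 + 1 + 1 + 2 + 16 + 1 + 16 = 105.
105 ÷ 12 = 8 complete bars with 9 thirty-second notes remaining.

9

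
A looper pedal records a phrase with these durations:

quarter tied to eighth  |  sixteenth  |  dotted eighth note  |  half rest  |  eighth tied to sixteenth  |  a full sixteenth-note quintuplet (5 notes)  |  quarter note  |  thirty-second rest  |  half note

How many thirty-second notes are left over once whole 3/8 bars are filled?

One bar of 3/8 = 12 thirty-second notes.
Working in thirty-second notes: quarter tied to eighth (quarter + eighth) = 12; sixteenth = 2; dotted eighth note = 6; half rest = 16; eighth tied to sixteenth (eighth + sixteenth) = 6; a full sixteenth-note quintuplet (5 notes) (five quintuplet sixteenths span one quarter) = 8; quarter note = 8; thirty-second rest = 1; half note = 16.
Adding: 12 + 2 + 6 + 16 + 6 + 8 + 8 + 1 + 16 = 75.
75 ÷ 12 = 6 complete bars with 3 thirty-second notes remaining.

3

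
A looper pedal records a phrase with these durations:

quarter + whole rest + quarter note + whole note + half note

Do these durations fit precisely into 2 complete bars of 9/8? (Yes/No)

No

One bar of 9/8 = 9 eighth notes, so 2 bars = 18.
Express everything in eighth notes: quarter = 2; whole rest = 8; quarter note = 2; whole note = 8; half note = 4.
Adding: 2 + 8 + 2 + 8 + 4 = 24.
24 exceeds 18, so the answer is No.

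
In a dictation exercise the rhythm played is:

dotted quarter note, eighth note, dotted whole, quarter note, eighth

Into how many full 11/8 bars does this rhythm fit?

One bar of 11/8 = 11 eighth notes.
In eighth notes: dotted quarter note = 3; eighth note = 1; dotted whole = 12; quarter note = 2; eighth = 1.
Total: 3 + 1 + 12 + 2 + 1 = 19.
19 ÷ 11 = 1 complete bar with 8 left over.

1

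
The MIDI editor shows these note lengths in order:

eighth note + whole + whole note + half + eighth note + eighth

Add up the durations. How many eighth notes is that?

23

Working in eighth notes: eighth note = 1; whole = 8; whole note = 8; half = 4; eighth note = 1; eighth = 1.
Adding: 1 + 8 + 8 + 4 + 1 + 1 = 23 eighth notes.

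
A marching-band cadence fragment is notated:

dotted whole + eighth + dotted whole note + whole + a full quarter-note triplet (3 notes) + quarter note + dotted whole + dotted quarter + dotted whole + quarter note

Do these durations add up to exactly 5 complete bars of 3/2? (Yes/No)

No

One bar of 3/2 = 12 eighth notes, so 5 bars = 60.
Convert each value to eighth notes: dotted whole = 12; eighth = 1; dotted whole note = 12; whole = 8; a full quarter-note triplet (3 notes) (three triplet quarters span one half) = 4; quarter note = 2; dotted whole = 12; dotted quarter = 3; dotted whole = 12; quarter note = 2.
Altogether 12 + 1 + 12 + 8 + 4 + 2 + 12 + 3 + 12 + 2 = 68.
68 exceeds 60, so the answer is No.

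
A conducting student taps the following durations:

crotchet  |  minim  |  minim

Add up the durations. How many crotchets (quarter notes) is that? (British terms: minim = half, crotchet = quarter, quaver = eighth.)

5

Express everything in quarter notes: crotchet = 1; minim = 2; minim = 2.
Altogether 1 + 2 + 2 = 5 quarter notes.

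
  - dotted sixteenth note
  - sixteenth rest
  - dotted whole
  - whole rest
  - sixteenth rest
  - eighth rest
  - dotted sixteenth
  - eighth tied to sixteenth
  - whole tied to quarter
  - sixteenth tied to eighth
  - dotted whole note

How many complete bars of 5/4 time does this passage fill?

One bar of 5/4 = 40 thirty-second notes.
Express everything in thirty-second notes: dotted sixteenth note = 3; sixteenth rest = 2; dotted whole = 48; whole rest = 32; sixteenth rest = 2; eighth rest = 4; dotted sixteenth = 3; eighth tied to sixteenth (eighth + sixteenth) = 6; whole tied to quarter (whole + quarter) = 40; sixteenth tied to eighth (sixteenth + eighth) = 6; dotted whole note = 48.
Sum: 3 + 2 + 48 + 32 + 2 + 4 + 3 + 6 + 40 + 6 + 48 = 194.
194 ÷ 40 = 4 complete bars with 34 left over.

4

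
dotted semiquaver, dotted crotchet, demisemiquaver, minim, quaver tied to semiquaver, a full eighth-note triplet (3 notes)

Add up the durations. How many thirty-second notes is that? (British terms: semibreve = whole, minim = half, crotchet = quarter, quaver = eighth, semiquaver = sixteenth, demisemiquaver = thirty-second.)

In thirty-second notes: dotted semiquaver = 3; dotted crotchet = 12; demisemiquaver = 1; minim = 16; quaver tied to semiquaver (quaver + semiquaver) = 6; a full eighth-note triplet (3 notes) (three triplet eighths span one quarter) = 8.
Altogether 3 + 12 + 1 + 16 + 6 + 8 = 46 thirty-second notes.

46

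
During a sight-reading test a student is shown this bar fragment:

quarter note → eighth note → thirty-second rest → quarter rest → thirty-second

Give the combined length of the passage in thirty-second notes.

Convert each value to thirty-second notes: quarter note = 8; eighth note = 4; thirty-second rest = 1; quarter rest = 8; thirty-second = 1.
Sum: 8 + 4 + 1 + 8 + 1 = 22 thirty-second notes.

22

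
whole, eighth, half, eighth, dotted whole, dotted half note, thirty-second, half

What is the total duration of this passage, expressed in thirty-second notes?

Convert each value to thirty-second notes: whole = 32; eighth = 4; half = 16; eighth = 4; dotted whole = 48; dotted half note = 24; thirty-second = 1; half = 16.
Sum: 32 + 4 + 16 + 4 + 48 + 24 + 1 + 16 = 145 thirty-second notes.

145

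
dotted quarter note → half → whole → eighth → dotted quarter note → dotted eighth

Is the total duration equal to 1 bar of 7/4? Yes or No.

One bar of 7/4 = 28 sixteenth notes.
Each duration in sixteenth notes: dotted quarter note = 6; half = 8; whole = 16; eighth = 2; dotted quarter note = 6; dotted eighth = 3.
Altogether 6 + 8 + 16 + 2 + 6 + 3 = 41.
41 exceeds 28, so the answer is No.

No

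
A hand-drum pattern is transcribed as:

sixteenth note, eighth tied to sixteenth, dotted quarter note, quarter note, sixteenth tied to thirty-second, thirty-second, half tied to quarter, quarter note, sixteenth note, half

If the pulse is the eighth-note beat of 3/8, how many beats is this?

20.5

One eighth-note beat = 4 thirty-second notes.
Convert each value to thirty-second notes: sixteenth note = 2; eighth tied to sixteenth (eighth + sixteenth) = 6; dotted quarter note = 12; quarter note = 8; sixteenth tied to thirty-second (sixteenth + thirty-second) = 3; thirty-second = 1; half tied to quarter (half + quarter) = 24; quarter note = 8; sixteenth note = 2; half = 16.
Total: 2 + 6 + 12 + 8 + 3 + 1 + 24 + 8 + 2 + 16 = 82.
82 ÷ 4 = 20.5 beats.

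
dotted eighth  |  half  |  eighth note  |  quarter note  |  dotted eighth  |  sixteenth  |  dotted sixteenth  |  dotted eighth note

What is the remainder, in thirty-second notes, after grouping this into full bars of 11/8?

One bar of 11/8 = 44 thirty-second notes.
Working in thirty-second notes: dotted eighth = 6; half = 16; eighth note = 4; quarter note = 8; dotted eighth = 6; sixteenth = 2; dotted sixteenth = 3; dotted eighth note = 6.
Altogether 6 + 16 + 4 + 8 + 6 + 2 + 3 + 6 = 51.
51 ÷ 44 = 1 complete bar with 7 thirty-second notes remaining.

7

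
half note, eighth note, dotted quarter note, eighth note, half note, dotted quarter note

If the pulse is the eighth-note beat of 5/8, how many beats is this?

One eighth-note beat = 2 sixteenth notes.
Working in sixteenth notes: half note = 8; eighth note = 2; dotted quarter note = 6; eighth note = 2; half note = 8; dotted quarter note = 6.
Altogether 8 + 2 + 6 + 2 + 8 + 6 = 32.
32 ÷ 2 = 16 beats.

16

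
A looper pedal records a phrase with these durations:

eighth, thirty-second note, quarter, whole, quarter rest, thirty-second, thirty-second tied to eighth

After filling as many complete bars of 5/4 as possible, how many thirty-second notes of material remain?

One bar of 5/4 = 40 thirty-second notes.
Working in thirty-second notes: eighth = 4; thirty-second note = 1; quarter = 8; whole = 32; quarter rest = 8; thirty-second = 1; thirty-second tied to eighth (thirty-second + eighth) = 5.
Altogether 4 + 1 + 8 + 32 + 8 + 1 + 5 = 59.
59 ÷ 40 = 1 complete bar with 19 thirty-second notes remaining.

19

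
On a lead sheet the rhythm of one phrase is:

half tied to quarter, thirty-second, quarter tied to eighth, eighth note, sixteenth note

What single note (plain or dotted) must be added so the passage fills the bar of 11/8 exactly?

The bar of 11/8 = 44 thirty-second notes.
In thirty-second notes: half tied to quarter (half + quarter) = 24; thirty-second = 1; quarter tied to eighth (quarter + eighth) = 12; eighth note = 4; sixteenth note = 2.
Altogether 24 + 1 + 12 + 4 + 2 = 43.
Remaining: 44 − 43 = 1 thirty-second note, which is a thirty-second note.

thirty-second note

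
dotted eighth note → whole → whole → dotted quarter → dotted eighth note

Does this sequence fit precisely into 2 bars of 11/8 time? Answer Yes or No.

Yes

One bar of 11/8 = 22 sixteenth notes, so 2 bars = 44.
Working in sixteenth notes: dotted eighth note = 3; whole = 16; whole = 16; dotted quarter = 6; dotted eighth note = 3.
Altogether 3 + 16 + 16 + 6 + 3 = 44.
44 equals 44, so the answer is Yes.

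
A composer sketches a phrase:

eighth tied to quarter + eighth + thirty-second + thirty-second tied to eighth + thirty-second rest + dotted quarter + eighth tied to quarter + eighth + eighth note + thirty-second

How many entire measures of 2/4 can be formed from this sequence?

3

One bar of 2/4 = 16 thirty-second notes.
Express everything in thirty-second notes: eighth tied to quarter (eighth + quarter) = 12; eighth = 4; thirty-second = 1; thirty-second tied to eighth (thirty-second + eighth) = 5; thirty-second rest = 1; dotted quarter = 12; eighth tied to quarter (eighth + quarter) = 12; eighth = 4; eighth note = 4; thirty-second = 1.
Adding: 12 + 4 + 1 + 5 + 1 + 12 + 12 + 4 + 4 + 1 = 56.
56 ÷ 16 = 3 complete bars with 8 left over.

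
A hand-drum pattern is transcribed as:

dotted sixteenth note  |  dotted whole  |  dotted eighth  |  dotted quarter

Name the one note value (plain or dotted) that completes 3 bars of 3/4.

3 bars of 3/4 = 72 thirty-second notes.
Convert each value to thirty-second notes: dotted sixteenth note = 3; dotted whole = 48; dotted eighth = 6; dotted quarter = 12.
Total: 3 + 48 + 6 + 12 = 69.
Remaining: 72 − 69 = 3 thirty-second notes, which is a dotted sixteenth note.

dotted sixteenth note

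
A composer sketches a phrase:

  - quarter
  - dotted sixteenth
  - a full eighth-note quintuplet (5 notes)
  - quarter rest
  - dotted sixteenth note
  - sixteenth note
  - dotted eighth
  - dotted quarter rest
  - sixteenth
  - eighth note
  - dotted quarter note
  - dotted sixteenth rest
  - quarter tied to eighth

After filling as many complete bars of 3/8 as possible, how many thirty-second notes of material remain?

One bar of 3/8 = 12 thirty-second notes.
Convert each value to thirty-second notes: quarter = 8; dotted sixteenth = 3; a full eighth-note quintuplet (5 notes) (five quintuplet eighths span one half) = 16; quarter rest = 8; dotted sixteenth note = 3; sixteenth note = 2; dotted eighth = 6; dotted quarter rest = 12; sixteenth = 2; eighth note = 4; dotted quarter note = 12; dotted sixteenth rest = 3; quarter tied to eighth (quarter + eighth) = 12.
Total: 8 + 3 + 16 + 8 + 3 + 2 + 6 + 12 + 2 + 4 + 12 + 3 + 12 = 91.
91 ÷ 12 = 7 complete bars with 7 thirty-second notes remaining.

7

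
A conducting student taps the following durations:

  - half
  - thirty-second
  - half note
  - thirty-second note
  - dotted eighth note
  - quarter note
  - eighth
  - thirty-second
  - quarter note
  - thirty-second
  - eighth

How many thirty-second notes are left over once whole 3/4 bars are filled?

One bar of 3/4 = 24 thirty-second notes.
Convert each value to thirty-second notes: half = 16; thirty-second = 1; half note = 16; thirty-second note = 1; dotted eighth note = 6; quarter note = 8; eighth = 4; thirty-second = 1; quarter note = 8; thirty-second = 1; eighth = 4.
Adding: 16 + 1 + 16 + 1 + 6 + 8 + 4 + 1 + 8 + 1 + 4 = 66.
66 ÷ 24 = 2 complete bars with 18 thirty-second notes remaining.

18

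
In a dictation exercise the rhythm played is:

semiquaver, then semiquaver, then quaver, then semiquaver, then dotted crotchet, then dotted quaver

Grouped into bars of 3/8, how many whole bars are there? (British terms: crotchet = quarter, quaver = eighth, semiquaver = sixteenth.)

One bar of 3/8 = 6 sixteenth notes.
Each duration in sixteenth notes: semiquaver = 1; semiquaver = 1; quaver = 2; semiquaver = 1; dotted crotchet = 6; dotted quaver = 3.
Adding: 1 + 1 + 2 + 1 + 6 + 3 = 14.
14 ÷ 6 = 2 complete bars with 2 left over.

2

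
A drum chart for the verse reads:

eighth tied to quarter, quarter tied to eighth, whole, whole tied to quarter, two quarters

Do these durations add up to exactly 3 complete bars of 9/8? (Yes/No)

One bar of 9/8 = 9 eighth notes, so 3 bars = 27.
In eighth notes: eighth tied to quarter (eighth + quarter) = 3; quarter tied to eighth (quarter + eighth) = 3; whole = 8; whole tied to quarter (whole + quarter) = 10; quarter = 2; quarter = 2.
Total: 3 + 3 + 8 + 10 + 2 + 2 = 28.
28 exceeds 27, so the answer is No.

No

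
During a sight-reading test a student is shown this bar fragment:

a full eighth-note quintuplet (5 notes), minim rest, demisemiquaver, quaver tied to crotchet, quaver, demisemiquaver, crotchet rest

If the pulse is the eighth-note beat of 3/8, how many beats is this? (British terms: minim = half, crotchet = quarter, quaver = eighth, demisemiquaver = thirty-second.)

One eighth-note beat = 4 thirty-second notes.
In thirty-second notes: a full eighth-note quintuplet (5 notes) (five quintuplet eighths span one half) = 16; minim rest = 16; demisemiquaver = 1; quaver tied to crotchet (quaver + crotchet) = 12; quaver = 4; demisemiquaver = 1; crotchet rest = 8.
Total: 16 + 16 + 1 + 12 + 4 + 1 + 8 = 58.
58 ÷ 4 = 14.5 beats.

14.5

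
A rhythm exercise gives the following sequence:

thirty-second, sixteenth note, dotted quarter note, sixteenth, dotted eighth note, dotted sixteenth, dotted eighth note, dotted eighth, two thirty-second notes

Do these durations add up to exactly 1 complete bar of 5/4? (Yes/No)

One bar of 5/4 = 40 thirty-second notes.
In thirty-second notes: thirty-second = 1; sixteenth note = 2; dotted quarter note = 12; sixteenth = 2; dotted eighth note = 6; dotted sixteenth = 3; dotted eighth note = 6; dotted eighth = 6; thirty-second note = 1; thirty-second note = 1.
Adding: 1 + 2 + 12 + 2 + 6 + 3 + 6 + 6 + 1 + 1 = 40.
40 equals 40, so the answer is Yes.

Yes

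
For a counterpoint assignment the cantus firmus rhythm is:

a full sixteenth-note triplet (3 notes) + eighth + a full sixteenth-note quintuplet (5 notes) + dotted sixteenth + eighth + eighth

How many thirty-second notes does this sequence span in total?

Each duration in thirty-second notes: a full sixteenth-note triplet (3 notes) (three triplet sixteenths span one eighth) = 4; eighth = 4; a full sixteenth-note quintuplet (5 notes) (five quintuplet sixteenths span one quarter) = 8; dotted sixteenth = 3; eighth = 4; eighth = 4.
Altogether 4 + 4 + 8 + 3 + 4 + 4 = 27 thirty-second notes.

27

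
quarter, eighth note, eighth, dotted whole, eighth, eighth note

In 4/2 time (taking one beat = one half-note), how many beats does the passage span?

4.5

One half-note beat = 4 eighth notes.
Each duration in eighth notes: quarter = 2; eighth note = 1; eighth = 1; dotted whole = 12; eighth = 1; eighth note = 1.
Adding: 2 + 1 + 1 + 12 + 1 + 1 = 18.
18 ÷ 4 = 4.5 beats.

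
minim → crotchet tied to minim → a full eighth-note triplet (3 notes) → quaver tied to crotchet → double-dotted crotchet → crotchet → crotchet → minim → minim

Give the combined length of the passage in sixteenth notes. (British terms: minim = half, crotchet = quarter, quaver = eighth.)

Each duration in sixteenth notes: minim = 8; crotchet tied to minim (crotchet + minim) = 12; a full eighth-note triplet (3 notes) (three triplet eighths span one quarter) = 4; quaver tied to crotchet (quaver + crotchet) = 6; double-dotted crotchet = 7; crotchet = 4; crotchet = 4; minim = 8; minim = 8.
Adding: 8 + 12 + 4 + 6 + 7 + 4 + 4 + 8 + 8 = 61 sixteenth notes.

61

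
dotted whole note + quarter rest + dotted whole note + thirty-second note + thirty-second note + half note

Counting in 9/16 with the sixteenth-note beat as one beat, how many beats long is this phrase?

One sixteenth-note beat = 2 thirty-second notes.
Each duration in thirty-second notes: dotted whole note = 48; quarter rest = 8; dotted whole note = 48; thirty-second note = 1; thirty-second note = 1; half note = 16.
Sum: 48 + 8 + 48 + 1 + 1 + 16 = 122.
122 ÷ 2 = 61 beats.

61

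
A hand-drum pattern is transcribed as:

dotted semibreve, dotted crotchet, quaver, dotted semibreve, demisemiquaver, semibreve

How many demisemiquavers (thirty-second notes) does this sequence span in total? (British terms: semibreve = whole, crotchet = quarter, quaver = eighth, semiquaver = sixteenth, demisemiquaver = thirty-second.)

145

In thirty-second notes: dotted semibreve = 48; dotted crotchet = 12; quaver = 4; dotted semibreve = 48; demisemiquaver = 1; semibreve = 32.
Adding: 48 + 12 + 4 + 48 + 1 + 32 = 145 thirty-second notes.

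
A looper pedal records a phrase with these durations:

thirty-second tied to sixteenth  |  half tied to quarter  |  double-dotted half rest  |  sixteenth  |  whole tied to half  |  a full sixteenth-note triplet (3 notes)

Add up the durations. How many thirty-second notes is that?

109

Each duration in thirty-second notes: thirty-second tied to sixteenth (thirty-second + sixteenth) = 3; half tied to quarter (half + quarter) = 24; double-dotted half rest = 28; sixteenth = 2; whole tied to half (whole + half) = 48; a full sixteenth-note triplet (3 notes) (three triplet sixteenths span one eighth) = 4.
Altogether 3 + 24 + 28 + 2 + 48 + 4 = 109 thirty-second notes.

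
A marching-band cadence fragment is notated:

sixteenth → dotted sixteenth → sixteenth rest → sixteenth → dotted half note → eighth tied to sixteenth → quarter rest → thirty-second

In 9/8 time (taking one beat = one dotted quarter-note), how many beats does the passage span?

One dotted quarter-note beat = 12 thirty-second notes.
Convert each value to thirty-second notes: sixteenth = 2; dotted sixteenth = 3; sixteenth rest = 2; sixteenth = 2; dotted half note = 24; eighth tied to sixteenth (eighth + sixteenth) = 6; quarter rest = 8; thirty-second = 1.
Altogether 2 + 3 + 2 + 2 + 24 + 6 + 8 + 1 = 48.
48 ÷ 12 = 4 beats.

4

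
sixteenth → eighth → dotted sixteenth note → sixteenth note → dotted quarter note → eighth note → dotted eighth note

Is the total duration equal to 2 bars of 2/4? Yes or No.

No

One bar of 2/4 = 16 thirty-second notes, so 2 bars = 32.
Convert each value to thirty-second notes: sixteenth = 2; eighth = 4; dotted sixteenth note = 3; sixteenth note = 2; dotted quarter note = 12; eighth note = 4; dotted eighth note = 6.
Total: 2 + 4 + 3 + 2 + 12 + 4 + 6 = 33.
33 exceeds 32, so the answer is No.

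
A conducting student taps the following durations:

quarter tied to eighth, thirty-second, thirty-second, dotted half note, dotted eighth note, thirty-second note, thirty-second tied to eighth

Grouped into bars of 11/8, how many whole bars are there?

One bar of 11/8 = 44 thirty-second notes.
Express everything in thirty-second notes: quarter tied to eighth (quarter + eighth) = 12; thirty-second = 1; thirty-second = 1; dotted half note = 24; dotted eighth note = 6; thirty-second note = 1; thirty-second tied to eighth (thirty-second + eighth) = 5.
Total: 12 + 1 + 1 + 24 + 6 + 1 + 5 = 50.
50 ÷ 44 = 1 complete bar with 6 left over.

1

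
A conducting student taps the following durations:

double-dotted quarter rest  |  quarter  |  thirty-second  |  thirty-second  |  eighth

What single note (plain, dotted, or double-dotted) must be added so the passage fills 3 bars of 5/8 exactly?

3 bars of 5/8 = 60 thirty-second notes.
Convert each value to thirty-second notes: double-dotted quarter rest = 14; quarter = 8; thirty-second = 1; thirty-second = 1; eighth = 4.
Total: 14 + 8 + 1 + 1 + 4 = 28.
Remaining: 60 − 28 = 32 thirty-second notes, which is a whole note.

whole note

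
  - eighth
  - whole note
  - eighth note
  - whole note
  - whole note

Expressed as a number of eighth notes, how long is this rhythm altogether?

Working in eighth notes: eighth = 1; whole note = 8; eighth note = 1; whole note = 8; whole note = 8.
Total: 1 + 8 + 1 + 8 + 8 = 26 eighth notes.

26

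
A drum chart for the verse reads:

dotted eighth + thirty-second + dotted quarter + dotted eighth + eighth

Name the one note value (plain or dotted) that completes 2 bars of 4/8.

2 bars of 4/8 = 32 thirty-second notes.
Express everything in thirty-second notes: dotted eighth = 6; thirty-second = 1; dotted quarter = 12; dotted eighth = 6; eighth = 4.
Sum: 6 + 1 + 12 + 6 + 4 = 29.
Remaining: 32 − 29 = 3 thirty-second notes, which is a dotted sixteenth note.

dotted sixteenth note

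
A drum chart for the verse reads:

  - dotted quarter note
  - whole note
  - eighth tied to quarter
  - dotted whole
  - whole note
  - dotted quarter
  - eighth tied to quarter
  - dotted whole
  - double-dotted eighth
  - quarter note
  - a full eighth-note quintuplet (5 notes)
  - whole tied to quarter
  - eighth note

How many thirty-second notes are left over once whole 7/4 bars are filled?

One bar of 7/4 = 56 thirty-second notes.
In thirty-second notes: dotted quarter note = 12; whole note = 32; eighth tied to quarter (eighth + quarter) = 12; dotted whole = 48; whole note = 32; dotted quarter = 12; eighth tied to quarter (eighth + quarter) = 12; dotted whole = 48; double-dotted eighth = 7; quarter note = 8; a full eighth-note quintuplet (5 notes) (five quintuplet eighths span one half) = 16; whole tied to quarter (whole + quarter) = 40; eighth note = 4.
Total: 12 + 32 + 12 + 48 + 32 + 12 + 12 + 48 + 7 + 8 + 16 + 40 + 4 = 283.
283 ÷ 56 = 5 complete bars with 3 thirty-second notes remaining.

3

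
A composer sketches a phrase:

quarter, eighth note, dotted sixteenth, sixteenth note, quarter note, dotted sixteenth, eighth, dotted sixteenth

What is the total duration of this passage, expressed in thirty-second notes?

In thirty-second notes: quarter = 8; eighth note = 4; dotted sixteenth = 3; sixteenth note = 2; quarter note = 8; dotted sixteenth = 3; eighth = 4; dotted sixteenth = 3.
Adding: 8 + 4 + 3 + 2 + 8 + 3 + 4 + 3 = 35 thirty-second notes.

35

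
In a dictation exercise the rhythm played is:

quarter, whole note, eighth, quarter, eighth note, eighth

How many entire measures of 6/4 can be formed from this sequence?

One bar of 6/4 = 12 eighth notes.
Convert each value to eighth notes: quarter = 2; whole note = 8; eighth = 1; quarter = 2; eighth note = 1; eighth = 1.
Adding: 2 + 8 + 1 + 2 + 1 + 1 = 15.
15 ÷ 12 = 1 complete bar with 3 left over.

1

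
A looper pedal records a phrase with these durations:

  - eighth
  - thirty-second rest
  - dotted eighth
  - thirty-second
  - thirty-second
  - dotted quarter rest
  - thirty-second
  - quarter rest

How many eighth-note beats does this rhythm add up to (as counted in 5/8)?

8.5

One eighth-note beat = 4 thirty-second notes.
Working in thirty-second notes: eighth = 4; thirty-second rest = 1; dotted eighth = 6; thirty-second = 1; thirty-second = 1; dotted quarter rest = 12; thirty-second = 1; quarter rest = 8.
Altogether 4 + 1 + 6 + 1 + 1 + 12 + 1 + 8 = 34.
34 ÷ 4 = 8.5 beats.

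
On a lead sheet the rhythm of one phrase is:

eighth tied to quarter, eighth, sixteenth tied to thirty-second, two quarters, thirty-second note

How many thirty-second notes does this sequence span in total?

36

Each duration in thirty-second notes: eighth tied to quarter (eighth + quarter) = 12; eighth = 4; sixteenth tied to thirty-second (sixteenth + thirty-second) = 3; quarter = 8; quarter = 8; thirty-second note = 1.
Adding: 12 + 4 + 3 + 8 + 8 + 1 = 36 thirty-second notes.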